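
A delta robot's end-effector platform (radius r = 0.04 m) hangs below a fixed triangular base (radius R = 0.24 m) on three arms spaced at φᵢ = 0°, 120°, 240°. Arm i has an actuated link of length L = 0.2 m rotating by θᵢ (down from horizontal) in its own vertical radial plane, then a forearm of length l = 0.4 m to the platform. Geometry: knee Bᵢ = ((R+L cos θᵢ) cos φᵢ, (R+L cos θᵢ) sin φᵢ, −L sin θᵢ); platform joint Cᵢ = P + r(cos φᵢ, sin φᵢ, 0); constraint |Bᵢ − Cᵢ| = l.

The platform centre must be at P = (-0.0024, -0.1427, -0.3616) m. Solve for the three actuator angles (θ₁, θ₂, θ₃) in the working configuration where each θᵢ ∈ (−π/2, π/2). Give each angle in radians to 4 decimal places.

θ₁ = 0.9602, θ₂ = 1.3964, θ₃ = 0.3492

φ1=0.0° → target in arm frame (-0.0024, -0.1427)
  A cos θ + B sin θ = C:  0.2024·cos θ + -0.3616·sin θ = -0.1802
  √(A²+B²)=0.4144;  θ1 = -1.0605+2.0207 ≈ 0.9602
φ2=120.0° → target in arm frame (-0.1224, 0.0734)
  A cos θ + B sin θ = C:  0.3224·cos θ + -0.3616·sin θ = -0.3002
  γ=atan2(-0.3616,0.3224)=-0.8427;  ψ=arccos(-0.6197)=2.2391;  θ2=γ+ψ≈1.3964
rotate P by −φ3: (0.1248, 0.0693, -0.3616)
  A=0.0752, B=-0.3616, C=(l²−L²−A²−y'²−z²)/(2L)=-0.0530
  γ=atan2(-0.3616,0.0752)=-1.3657;  ψ=arccos(-0.1436)=1.7149;  θ3=γ+ψ≈0.3492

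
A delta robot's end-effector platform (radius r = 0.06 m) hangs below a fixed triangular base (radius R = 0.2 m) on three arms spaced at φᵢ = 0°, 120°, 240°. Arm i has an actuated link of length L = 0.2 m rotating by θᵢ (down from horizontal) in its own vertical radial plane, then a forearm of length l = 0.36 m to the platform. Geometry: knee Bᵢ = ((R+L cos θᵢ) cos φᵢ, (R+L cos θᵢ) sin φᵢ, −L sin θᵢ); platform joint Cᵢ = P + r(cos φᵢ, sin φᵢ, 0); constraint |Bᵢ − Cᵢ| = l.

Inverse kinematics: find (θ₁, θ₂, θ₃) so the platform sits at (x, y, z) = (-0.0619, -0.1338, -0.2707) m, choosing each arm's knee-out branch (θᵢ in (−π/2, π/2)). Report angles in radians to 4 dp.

θ₁ = 0.9597, θ₂ = 1.0472, θ₃ = -0.1744

arm 1 (φ=0.0°): x'=-0.0619, y'=-0.1338
  A cos θ + B sin θ = C:  0.2019·cos θ + -0.2707·sin θ = -0.1059
  γ=atan2(-0.2707,0.2019)=-0.9300;  ψ=arccos(-0.3135)=1.8896;  θ1=γ+ψ≈0.9597
φ2=120.0° → target in arm frame (-0.0849, 0.1205)
  A cos θ + B sin θ = C:  0.2249·cos θ + -0.2707·sin θ = -0.1220
  √(A²+B²)=0.3520;  θ2 = -0.8775+1.9247 ≈ 1.0472
φ3=240.0° → target in arm frame (0.1468, 0.0133)
  A=-0.0068, B=-0.2707, C=(l²−L²−A²−y'²−z²)/(2L)=0.0402
  θ3 = atan2(B,A) + arccos(C/0.2708) = -0.1744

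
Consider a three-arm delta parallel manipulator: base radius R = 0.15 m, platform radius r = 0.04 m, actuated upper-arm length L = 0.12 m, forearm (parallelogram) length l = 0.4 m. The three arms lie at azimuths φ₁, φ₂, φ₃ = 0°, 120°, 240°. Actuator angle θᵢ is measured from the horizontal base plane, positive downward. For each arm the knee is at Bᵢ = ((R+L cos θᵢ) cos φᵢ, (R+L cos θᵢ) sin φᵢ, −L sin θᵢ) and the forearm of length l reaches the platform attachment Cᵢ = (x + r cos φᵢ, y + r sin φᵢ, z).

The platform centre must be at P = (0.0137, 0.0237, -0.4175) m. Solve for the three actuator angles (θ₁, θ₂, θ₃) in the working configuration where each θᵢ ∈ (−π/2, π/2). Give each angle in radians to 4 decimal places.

arm 1 (φ=0.0°): x'=0.0137, y'=0.0237
  A cos θ + B sin θ = C:  0.0963·cos θ + -0.4175·sin θ = -0.1606
  γ=atan2(-0.4175,0.0963)=-1.3441;  ψ=arccos(-0.3748)=1.9550;  θ1=γ+ψ≈0.6109
rotate P by −φ2: (0.0137, -0.0237, -0.4175)
  e−x'=0.0963;  (l²−L²−(e−x')²−y'²−z²)/2L = -0.1606
  γ=atan2(-0.4175,0.0963)=-1.3440;  ψ=arccos(-0.3749)=1.9550;  θ2=γ+ψ≈0.6110
rotate P by −φ3: (-0.0274, 0.0000, -0.4175)
  e−x'=0.1374;  (l²−L²−(e−x')²−y'²−z²)/2L = -0.1982
  γ=atan2(-0.4175,0.1374)=-1.2529;  ψ=arccos(-0.4510)=2.0387;  θ3=γ+ψ≈0.7858

θ₁ = 0.6109, θ₂ = 0.6110, θ₃ = 0.7858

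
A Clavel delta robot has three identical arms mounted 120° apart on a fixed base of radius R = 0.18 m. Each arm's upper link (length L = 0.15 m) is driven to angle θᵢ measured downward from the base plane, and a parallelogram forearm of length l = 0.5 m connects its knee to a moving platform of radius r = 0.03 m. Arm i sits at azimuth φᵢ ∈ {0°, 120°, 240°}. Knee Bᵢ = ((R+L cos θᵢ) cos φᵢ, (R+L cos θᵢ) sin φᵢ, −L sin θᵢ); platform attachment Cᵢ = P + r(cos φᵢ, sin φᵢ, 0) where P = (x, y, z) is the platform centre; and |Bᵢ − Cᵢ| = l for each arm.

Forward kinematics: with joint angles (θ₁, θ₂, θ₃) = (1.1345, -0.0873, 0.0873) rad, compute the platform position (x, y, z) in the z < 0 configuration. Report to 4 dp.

O1 = (0.2134·cos0.0°, 0.2134·sin0.0°, -0.1359) = (0.2134, 0.0000, -0.1359)
arm 2 at φ=120.0°: ρ2 = 0.2994;  O2 = (-0.1497, 0.2593, 0.0131)
arm 3 at φ=240.0°: ρ3 = 0.2994;  O3 = (-0.1497, -0.2593, -0.0131)
|O₂|²−|O₁|² = 0.0258;  |O₃|²−|O₁|² = 0.0258
linear system: -0.7262x+0.5186y = 0.0258−0.2981z; -0.7262x+-0.5186y = 0.0258−0.2457z
det = 0.7533;  x = -0.0355+0.3744z,  y = 0.0000+-0.0504z
into |P−O₁|² = l²: 1.1427z² + 0.0855z + -0.1696 = 0;  Δ = 0.7823;  z = -0.4244 or 0.3496 → z<0 root = -0.4244
x = -0.1944, y = 0.0214

(-0.1944, 0.0214, -0.4244)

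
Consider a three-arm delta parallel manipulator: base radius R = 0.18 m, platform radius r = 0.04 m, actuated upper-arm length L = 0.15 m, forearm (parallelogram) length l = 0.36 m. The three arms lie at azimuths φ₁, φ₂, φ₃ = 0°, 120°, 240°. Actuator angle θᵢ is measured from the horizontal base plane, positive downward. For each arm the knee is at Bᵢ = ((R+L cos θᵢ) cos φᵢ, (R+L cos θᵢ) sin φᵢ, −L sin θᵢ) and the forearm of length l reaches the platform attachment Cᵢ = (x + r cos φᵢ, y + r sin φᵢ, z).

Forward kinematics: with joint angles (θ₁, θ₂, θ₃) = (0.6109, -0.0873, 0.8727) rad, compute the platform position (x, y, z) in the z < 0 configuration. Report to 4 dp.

arm 1 at φ=0.0°: (R−r)+L cos θ1 = 0.2629;  centre 1 = (0.2629, 0.0000, -0.0860)
arm 2 at φ=120.0°: (R−r)+L cos θ2 = 0.2894;  centre 2 = (-0.1447, 0.2507, 0.0131)
arm 3 at φ=240.0°: (R−r)+L cos θ3 = 0.2364;  centre 3 = (-0.1182, -0.2047, -0.1149)
subtract pairs → two planes through P
plane₁₂: -0.8152x+0.5013y+0.1982z = 0.0074
Cramer: x(z) = 0.0009+0.0730z;  y(z) = 0.0164-0.2768z
into |P−centre ₁|² = l²: 1.0819z² + 0.1248z + -0.0533 = 0;  Δ = 0.2463;  z = -0.2870 or 0.1717 → z<0 root = -0.2870
x = -0.0200, y = 0.0958

(-0.0200, 0.0958, -0.2870)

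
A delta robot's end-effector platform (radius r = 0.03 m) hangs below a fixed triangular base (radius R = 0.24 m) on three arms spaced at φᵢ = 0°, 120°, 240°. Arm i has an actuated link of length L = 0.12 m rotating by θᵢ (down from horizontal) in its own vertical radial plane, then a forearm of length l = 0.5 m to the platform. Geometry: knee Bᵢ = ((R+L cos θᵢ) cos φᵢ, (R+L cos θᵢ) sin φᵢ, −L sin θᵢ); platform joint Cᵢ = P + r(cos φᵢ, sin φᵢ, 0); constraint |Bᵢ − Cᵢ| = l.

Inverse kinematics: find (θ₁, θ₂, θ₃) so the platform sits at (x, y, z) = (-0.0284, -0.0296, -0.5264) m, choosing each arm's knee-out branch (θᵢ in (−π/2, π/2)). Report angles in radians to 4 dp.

φ1=0.0° → target in arm frame (-0.0284, -0.0296)
  e−x'=0.2384;  (l²−L²−(e−x')²−y'²−z²)/2L = -0.4134
  √(A²+B²)=0.5779;  θ1 = -1.1455+2.3679 ≈ 1.2223
φ2=120.0° → target in arm frame (-0.0114, 0.0394)
  A=0.2214, B=-0.5264, C=(l²−L²−A²−y'²−z²)/(2L)=-0.3837
  θ2 = atan2(B,A) + arccos(C/0.5711) = 1.1349
rotate P by −φ3: (0.0398, -0.0098, -0.5264)
  A cos θ + B sin θ = C:  0.1702·cos θ + -0.5264·sin θ = -0.2940
  θ3 = atan2(B,A) + arccos(C/0.5532) = 0.8729

θ₁ = 1.2223, θ₂ = 1.1349, θ₃ = 0.8729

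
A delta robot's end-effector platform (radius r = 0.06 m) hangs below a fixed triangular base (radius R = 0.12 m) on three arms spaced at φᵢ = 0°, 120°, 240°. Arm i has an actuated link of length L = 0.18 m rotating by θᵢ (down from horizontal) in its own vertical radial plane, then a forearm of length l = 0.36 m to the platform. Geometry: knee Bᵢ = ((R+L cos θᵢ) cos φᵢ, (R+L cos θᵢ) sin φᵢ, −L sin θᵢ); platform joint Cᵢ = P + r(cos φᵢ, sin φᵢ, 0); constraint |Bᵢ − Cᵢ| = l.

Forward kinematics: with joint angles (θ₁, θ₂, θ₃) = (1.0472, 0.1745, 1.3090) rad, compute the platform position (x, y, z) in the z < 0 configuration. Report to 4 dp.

(-0.0442, 0.2003, -0.3834)

arm 1 at φ=0.0°: e+L cos θ1 = 0.1500;  centre 1 = (0.1500, 0.0000, -0.1559)
φ2=120.0°: virtual centre (-0.1186, 0.2055, -0.0313), radius l
arm 3 at φ=240.0°: e+L cos θ3 = 0.1066;  centre 3 = (-0.0533, -0.0923, -0.1739)
subtract pairs → two planes through P
plane₁₂: -0.5373x+0.4110y+0.2493z = 0.0105
Cramer: x(z) = 0.0008+0.1173z;  y(z) = 0.0265-0.4532z
sphere 1 gives Az²+Bz+C=0 with A=1.2191, B=0.2527, C=-0.0823;  B²−4AC=0.4654;  roots -0.3834, 0.1761;  negative root z = -0.3834
x = -0.0442, y = 0.2003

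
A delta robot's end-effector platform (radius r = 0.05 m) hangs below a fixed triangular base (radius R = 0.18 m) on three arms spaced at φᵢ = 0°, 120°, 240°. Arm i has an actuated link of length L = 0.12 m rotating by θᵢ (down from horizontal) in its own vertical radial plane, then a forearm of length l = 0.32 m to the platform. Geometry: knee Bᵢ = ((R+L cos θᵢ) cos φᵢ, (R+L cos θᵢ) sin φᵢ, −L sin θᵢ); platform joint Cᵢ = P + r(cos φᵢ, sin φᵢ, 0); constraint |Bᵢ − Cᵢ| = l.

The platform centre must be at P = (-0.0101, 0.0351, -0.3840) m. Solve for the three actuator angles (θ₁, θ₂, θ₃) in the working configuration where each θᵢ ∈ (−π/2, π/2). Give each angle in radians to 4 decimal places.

θ₁ = 1.3090, θ₂ = 1.0473, θ₃ = 1.3962

φ1=0.0° → target in arm frame (-0.0101, 0.0351)
  e−x'=0.1401;  (l²−L²−(e−x')²−y'²−z²)/2L = -0.3347
  √(A²+B²)=0.4088;  θ1 = -1.2210+2.5299 ≈ 1.3090
φ2=120.0° → target in arm frame (0.0354, -0.0088)
  A cos θ + B sin θ = C:  0.0946·cos θ + -0.3840·sin θ = -0.2853
  γ=atan2(-0.3840,0.0946)=-1.3294;  ψ=arccos(-0.7214)=2.3767;  θ2=γ+ψ≈1.0473
φ3=240.0° → target in arm frame (-0.0253, -0.0263)
  e−x'=0.1553;  (l²−L²−(e−x')²−y'²−z²)/2L = -0.3512
  √(A²+B²)=0.4142;  θ3 = -1.1864+2.5825 ≈ 1.3962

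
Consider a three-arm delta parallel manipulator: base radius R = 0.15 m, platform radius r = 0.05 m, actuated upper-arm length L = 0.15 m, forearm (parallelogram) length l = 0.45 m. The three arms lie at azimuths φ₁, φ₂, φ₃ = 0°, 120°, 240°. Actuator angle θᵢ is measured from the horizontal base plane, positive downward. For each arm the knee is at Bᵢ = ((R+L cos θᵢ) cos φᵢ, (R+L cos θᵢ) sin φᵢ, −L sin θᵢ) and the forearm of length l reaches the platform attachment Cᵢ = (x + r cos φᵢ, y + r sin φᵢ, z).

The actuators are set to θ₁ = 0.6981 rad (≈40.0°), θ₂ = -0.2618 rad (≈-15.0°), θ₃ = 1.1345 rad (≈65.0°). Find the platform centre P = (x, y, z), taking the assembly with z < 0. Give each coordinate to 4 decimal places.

(-0.0330, 0.2180, -0.4022)

S1 = (0.2149·cos0.0°, 0.2149·sin0.0°, -0.0964) = (0.2149, 0.0000, -0.0964)
φ2=120.0°: virtual centre (-0.1224, 0.2121, 0.0388), radius l
S3 = (0.1634·cos240.0°, 0.1634·sin240.0°, -0.1359) = (-0.0817, -0.1415, -0.1359)
|S₂|²−|S₁|² = 0.0060;  |S₃|²−|S₁|² = -0.0103
linear system: -0.6747x+0.4242y = 0.0060−0.2705z; -0.5932x+-0.2830y = -0.0103−-0.0791z
Cramer: x(z) = 0.0060+0.0972z;  y(z) = 0.0237-0.4831z
sphere 1 gives Az²+Bz+C=0 with A=1.2428, B=0.1293, C=-0.1490;  B²−4AC=0.7575;  roots -0.4022, 0.2981;  negative root z = -0.4022
x = -0.0330, y = 0.2180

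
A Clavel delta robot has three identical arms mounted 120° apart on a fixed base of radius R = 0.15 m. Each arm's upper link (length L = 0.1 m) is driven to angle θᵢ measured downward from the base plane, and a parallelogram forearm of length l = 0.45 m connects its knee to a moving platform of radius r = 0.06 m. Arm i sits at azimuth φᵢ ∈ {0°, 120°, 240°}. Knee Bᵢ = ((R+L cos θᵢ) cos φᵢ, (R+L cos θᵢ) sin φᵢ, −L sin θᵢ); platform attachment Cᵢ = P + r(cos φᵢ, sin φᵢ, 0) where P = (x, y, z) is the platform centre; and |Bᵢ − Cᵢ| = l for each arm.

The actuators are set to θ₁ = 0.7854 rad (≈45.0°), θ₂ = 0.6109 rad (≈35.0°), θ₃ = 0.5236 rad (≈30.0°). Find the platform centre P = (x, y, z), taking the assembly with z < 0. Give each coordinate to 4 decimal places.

φ1=0.0°: virtual centre (0.1607, 0.0000, -0.0707), radius l
arm 2 at φ=120.0°: ρ2 = 0.1719;  S2 = (-0.0860, 0.1489, -0.0574)
φ3=240.0°: virtual centre (-0.0883, -0.1529, -0.0500), radius l
|S₂|²−|S₁|² = 0.0020;  |S₃|²−|S₁|² = 0.0029
linear system: -0.4933x+0.2978y = 0.0020−0.0267z; -0.4980x+-0.3059y = 0.0029−0.0414z
det = 0.2992;  x = -0.0049+0.0685z,  y = -0.0014+0.0239z
sphere 1 gives Az²+Bz+C=0 with A=1.0053, B=0.1187, C=-0.1701;  B²−4AC=0.6979;  roots -0.4745, 0.3565;  negative root z = -0.4745
x = -0.0374, y = -0.0127

(-0.0374, -0.0127, -0.4745)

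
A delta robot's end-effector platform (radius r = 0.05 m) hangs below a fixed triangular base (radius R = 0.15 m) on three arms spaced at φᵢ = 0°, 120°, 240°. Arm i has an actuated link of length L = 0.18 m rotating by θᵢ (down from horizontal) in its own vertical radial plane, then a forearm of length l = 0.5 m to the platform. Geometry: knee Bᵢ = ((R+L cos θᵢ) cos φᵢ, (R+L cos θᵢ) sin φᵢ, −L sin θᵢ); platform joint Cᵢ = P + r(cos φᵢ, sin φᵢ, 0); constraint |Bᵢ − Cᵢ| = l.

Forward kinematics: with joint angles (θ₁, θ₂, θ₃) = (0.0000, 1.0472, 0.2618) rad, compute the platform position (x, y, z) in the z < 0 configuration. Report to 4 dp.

(0.1427, -0.1592, -0.4537)

S1 = (0.2800·cos0.0°, 0.2800·sin0.0°, 0.0000) = (0.2800, 0.0000, 0.0000)
φ2=120.0°: virtual centre (-0.0950, 0.1645, -0.1559), radius l
S3 = (0.2739·cos240.0°, 0.2739·sin240.0°, -0.0466) = (-0.1369, -0.2372, -0.0466)
subtract pairs → two planes through P
[-0.7500 0.3291 -0.3118]·P = -0.0180;  [-0.8339 -0.4744 -0.0932]·P = -0.0012
det = 0.6302;  x = 0.0142+-0.2833z,  y = -0.0224+0.3016z
sphere 1 gives Az²+Bz+C=0 with A=1.1713, B=0.1371, C=-0.1788;  B²−4AC=0.8567;  roots -0.4537, 0.3366;  negative root z = -0.4537
x = 0.1427, y = -0.1592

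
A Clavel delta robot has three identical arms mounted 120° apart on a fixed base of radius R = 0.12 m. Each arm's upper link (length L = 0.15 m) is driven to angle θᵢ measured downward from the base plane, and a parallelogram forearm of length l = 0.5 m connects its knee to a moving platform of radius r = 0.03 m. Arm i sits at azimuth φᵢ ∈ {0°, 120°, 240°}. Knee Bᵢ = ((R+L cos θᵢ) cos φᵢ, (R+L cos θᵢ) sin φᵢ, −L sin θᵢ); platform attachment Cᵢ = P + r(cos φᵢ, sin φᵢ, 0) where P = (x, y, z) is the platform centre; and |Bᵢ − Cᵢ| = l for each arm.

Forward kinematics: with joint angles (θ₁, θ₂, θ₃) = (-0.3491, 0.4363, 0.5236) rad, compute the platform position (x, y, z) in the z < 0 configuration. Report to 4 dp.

(0.1582, 0.0160, -0.4431)

S1 = (0.2310·cos0.0°, 0.2310·sin0.0°, 0.0513) = (0.2310, 0.0000, 0.0513)
arm 2 at φ=120.0°: e+L cos θ2 = 0.2259;  S2 = (-0.1130, 0.1957, -0.0634)
arm 3 at φ=240.0°: e+L cos θ3 = 0.2199;  S3 = (-0.1100, -0.1904, -0.0750)
|S₂|²−|S₁|² = -0.0009;  |S₃|²−|S₁|² = -0.0020
linear system: -0.6879x+0.3914y = -0.0009−-0.2294z; -0.6818x+-0.3809y = -0.0020−-0.2526z
det = 0.5288;  x = 0.0021+-0.3522z,  y = 0.0014+-0.0328z
sphere 1 gives Az²+Bz+C=0 with A=1.1251, B=0.0585, C=-0.1950;  B²−4AC=0.8810;  roots -0.4431, 0.3911;  negative root z = -0.4431
x = 0.1582, y = 0.0160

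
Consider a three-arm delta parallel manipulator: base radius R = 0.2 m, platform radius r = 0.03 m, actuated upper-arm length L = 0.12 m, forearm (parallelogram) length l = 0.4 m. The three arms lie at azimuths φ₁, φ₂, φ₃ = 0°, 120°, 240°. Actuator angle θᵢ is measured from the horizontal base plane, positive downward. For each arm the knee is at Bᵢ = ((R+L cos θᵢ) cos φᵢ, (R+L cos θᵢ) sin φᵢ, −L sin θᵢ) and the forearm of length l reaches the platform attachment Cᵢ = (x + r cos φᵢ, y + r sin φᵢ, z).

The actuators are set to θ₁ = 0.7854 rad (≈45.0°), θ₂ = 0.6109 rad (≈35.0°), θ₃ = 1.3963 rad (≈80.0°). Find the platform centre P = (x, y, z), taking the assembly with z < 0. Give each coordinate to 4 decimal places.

arm 1 at φ=0.0°: ρ1 = 0.2549;  O1 = (0.2549, 0.0000, -0.0849)
O2 = (0.2683·cos120.0°, 0.2683·sin120.0°, -0.0688) = (-0.1341, 0.2324, -0.0688)
arm 3 at φ=240.0°: ρ3 = 0.1908;  O3 = (-0.0954, -0.1653, -0.1182)
eliminate P² terms by subtracting sphere 1 from 2 and 3
[-0.7780 0.4647 0.0320]·P = 0.0046;  [-0.7005 -0.3305 -0.0666]·P = -0.0218
det = 0.5827;  x = 0.0148+-0.0350z,  y = 0.0346+-0.1275z
sphere 1 gives Az²+Bz+C=0 with A=1.0175, B=0.1777, C=-0.0940;  B²−4AC=0.4140;  roots -0.4035, 0.2289;  negative root z = -0.4035
x = 0.0289, y = 0.0860

(0.0289, 0.0860, -0.4035)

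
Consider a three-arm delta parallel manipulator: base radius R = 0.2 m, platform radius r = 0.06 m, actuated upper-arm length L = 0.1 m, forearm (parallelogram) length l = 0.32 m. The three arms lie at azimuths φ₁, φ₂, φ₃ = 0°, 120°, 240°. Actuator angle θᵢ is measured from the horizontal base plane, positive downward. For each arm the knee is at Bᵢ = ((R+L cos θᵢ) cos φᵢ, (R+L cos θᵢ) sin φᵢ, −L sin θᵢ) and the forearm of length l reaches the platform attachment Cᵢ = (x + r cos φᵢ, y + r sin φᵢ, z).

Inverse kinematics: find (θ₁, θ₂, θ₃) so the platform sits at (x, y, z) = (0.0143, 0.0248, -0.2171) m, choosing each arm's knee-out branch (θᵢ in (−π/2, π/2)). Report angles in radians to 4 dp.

θ₁ = -0.0878, θ₂ = -0.0882, θ₃ = 0.3492

arm 1 (φ=0.0°): x'=0.0143, y'=0.0248
  e−x'=0.1257;  (l²−L²−(e−x')²−y'²−z²)/2L = 0.1443
  √(A²+B²)=0.2509;  θ1 = -1.0460+0.9581 ≈ -0.0878
rotate P by −φ2: (0.0143, -0.0248, -0.2171)
  A=0.1257, B=-0.2171, C=(l²−L²−A²−y'²−z²)/(2L)=0.1443
  γ=atan2(-0.2171,0.1257)=-1.0461;  ψ=arccos(0.5752)=0.9579;  θ2=γ+ψ≈-0.0882
rotate P by −φ3: (-0.0286, 0.0000, -0.2171)
  e−x'=0.1686;  (l²−L²−(e−x')²−y'²−z²)/2L = 0.0842
  θ3 = atan2(B,A) + arccos(C/0.2749) = 0.3492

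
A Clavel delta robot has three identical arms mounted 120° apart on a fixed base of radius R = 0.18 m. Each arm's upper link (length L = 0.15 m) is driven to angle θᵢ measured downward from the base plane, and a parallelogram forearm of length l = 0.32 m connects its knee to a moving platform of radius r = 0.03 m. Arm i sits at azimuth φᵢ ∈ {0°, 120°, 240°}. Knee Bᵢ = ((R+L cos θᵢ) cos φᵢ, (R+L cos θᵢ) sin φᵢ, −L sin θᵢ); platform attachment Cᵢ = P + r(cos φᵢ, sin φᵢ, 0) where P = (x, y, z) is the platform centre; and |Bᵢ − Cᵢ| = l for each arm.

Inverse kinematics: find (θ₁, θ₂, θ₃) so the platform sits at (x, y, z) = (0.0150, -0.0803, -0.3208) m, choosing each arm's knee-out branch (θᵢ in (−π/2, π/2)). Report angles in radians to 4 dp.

rotate P by −φ1: (0.0150, -0.0803, -0.3208)
  e−x'=0.1350;  (l²−L²−(e−x')²−y'²−z²)/2L = -0.1590
  √(A²+B²)=0.3480;  θ1 = -1.1725+2.0451 ≈ 0.8726
arm 2 (φ=120.0°): x'=-0.0770, y'=0.0272
  A=0.2270, B=-0.3208, C=(l²−L²−A²−y'²−z²)/(2L)=-0.2510
  γ=atan2(-0.3208,0.2270)=-0.9549;  ψ=arccos(-0.6386)=2.2635;  θ2=γ+ψ≈1.3086
arm 3 (φ=240.0°): x'=0.0620, y'=0.0531
  e−x'=0.0880;  (l²−L²−(e−x')²−y'²−z²)/2L = -0.1119
  θ3 = atan2(B,A) + arccos(C/0.3326) = 0.6107

θ₁ = 0.8726, θ₂ = 1.3086, θ₃ = 0.6107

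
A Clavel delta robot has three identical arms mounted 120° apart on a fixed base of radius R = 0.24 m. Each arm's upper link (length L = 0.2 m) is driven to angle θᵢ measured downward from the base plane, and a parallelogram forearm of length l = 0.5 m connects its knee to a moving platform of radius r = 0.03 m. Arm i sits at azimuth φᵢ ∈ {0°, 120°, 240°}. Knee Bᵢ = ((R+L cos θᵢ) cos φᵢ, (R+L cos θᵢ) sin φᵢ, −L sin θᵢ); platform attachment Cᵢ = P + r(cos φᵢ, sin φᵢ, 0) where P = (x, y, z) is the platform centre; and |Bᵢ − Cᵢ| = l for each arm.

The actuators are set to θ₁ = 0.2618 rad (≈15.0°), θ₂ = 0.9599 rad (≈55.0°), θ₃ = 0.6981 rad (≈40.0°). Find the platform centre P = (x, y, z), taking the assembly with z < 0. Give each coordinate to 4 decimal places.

centre 1 = (0.4032·cos0.0°, 0.4032·sin0.0°, -0.0518) = (0.4032, 0.0000, -0.0518)
φ2=120.0°: virtual centre (-0.1624, 0.2812, -0.1638), radius l
arm 3 at φ=240.0°: ρ3 = 0.3632;  centre 3 = (-0.1816, -0.3146, -0.1286)
|centre ₂|²−|centre ₁|² = -0.0330;  |centre ₃|²−|centre ₁|² = -0.0168
linear system: -1.1311x+0.5624y = -0.0330−-0.2241z; -1.1696x+-0.6291y = -0.0168−-0.1536z
det = 1.3694;  x = 0.0220+-0.1660z,  y = -0.0143+0.0646z
into |P−centre ₁|² = l²: 1.0317z² + 0.2283z + -0.1018 = 0;  Δ = 0.4724;  z = -0.4437 or 0.2225 → z<0 root = -0.4437
x = 0.0957, y = -0.0429

(0.0957, -0.0429, -0.4437)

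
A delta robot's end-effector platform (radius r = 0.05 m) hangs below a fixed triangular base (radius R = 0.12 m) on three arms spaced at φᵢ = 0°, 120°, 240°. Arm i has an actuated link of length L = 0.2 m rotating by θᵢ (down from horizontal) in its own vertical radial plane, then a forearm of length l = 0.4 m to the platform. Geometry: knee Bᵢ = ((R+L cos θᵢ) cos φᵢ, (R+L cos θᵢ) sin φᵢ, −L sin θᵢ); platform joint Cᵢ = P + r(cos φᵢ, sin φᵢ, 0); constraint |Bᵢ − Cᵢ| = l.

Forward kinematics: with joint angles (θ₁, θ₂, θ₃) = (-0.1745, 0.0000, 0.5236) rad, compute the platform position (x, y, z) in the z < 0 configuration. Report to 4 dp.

(0.0694, 0.0749, -0.3049)

arm 1 at φ=0.0°: (R−r)+L cos θ1 = 0.2670;  centre 1 = (0.2670, 0.0000, 0.0347)
arm 2 at φ=120.0°: (R−r)+L cos θ2 = 0.2700;  centre 2 = (-0.1350, 0.2338, 0.0000)
φ3=240.0°: virtual centre (-0.1216, -0.2106, -0.1000), radius l
subtract pairs → two planes through P
linear system: -0.8039x+0.4677y = 0.0004−-0.0694z; -0.7771x+-0.4212y = -0.0033−-0.2694z
det = 0.7021;  x = 0.0020+-0.2211z,  y = 0.0043+-0.2317z
into |P−centre ₁|² = l²: 1.1026z² + 0.0458z + -0.0885 = 0;  Δ = 0.3926;  z = -0.3049 or 0.2634 → z<0 root = -0.3049
x = 0.0694, y = 0.0749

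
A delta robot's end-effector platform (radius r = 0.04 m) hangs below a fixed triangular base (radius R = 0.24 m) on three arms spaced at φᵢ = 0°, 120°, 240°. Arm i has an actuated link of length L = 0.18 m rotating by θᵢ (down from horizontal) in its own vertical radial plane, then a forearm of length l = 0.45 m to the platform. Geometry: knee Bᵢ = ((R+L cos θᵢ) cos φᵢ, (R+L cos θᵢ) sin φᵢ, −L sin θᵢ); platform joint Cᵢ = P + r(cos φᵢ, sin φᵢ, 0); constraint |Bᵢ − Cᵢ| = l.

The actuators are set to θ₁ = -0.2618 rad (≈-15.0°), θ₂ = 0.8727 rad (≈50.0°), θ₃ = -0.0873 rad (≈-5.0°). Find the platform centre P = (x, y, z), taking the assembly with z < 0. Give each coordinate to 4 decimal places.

arm 1 at φ=0.0°: e+L cos θ1 = 0.3739;  O1 = (0.3739, 0.0000, 0.0466)
O2 = (0.3157·cos120.0°, 0.3157·sin120.0°, -0.1379) = (-0.1578, 0.2734, -0.1379)
arm 3 at φ=240.0°: e+L cos θ3 = 0.3793;  O3 = (-0.1897, -0.3285, 0.0157)
|O₂|²−|O₁|² = -0.0233;  |O₃|²−|O₁|² = 0.0022
linear system: -1.0634x+0.5468y = -0.0233−-0.3690z; -1.1270x+-0.6570y = 0.0022−-0.0618z
Cramer: x(z) = 0.0107-0.2100z;  y(z) = -0.0217+0.2663z
sphere 1 gives Az²+Bz+C=0 with A=1.1150, B=0.0478, C=-0.0680;  B²−4AC=0.3055;  roots -0.2693, 0.2264;  negative root z = -0.2693
x = 0.0673, y = -0.0934

(0.0673, -0.0934, -0.2693)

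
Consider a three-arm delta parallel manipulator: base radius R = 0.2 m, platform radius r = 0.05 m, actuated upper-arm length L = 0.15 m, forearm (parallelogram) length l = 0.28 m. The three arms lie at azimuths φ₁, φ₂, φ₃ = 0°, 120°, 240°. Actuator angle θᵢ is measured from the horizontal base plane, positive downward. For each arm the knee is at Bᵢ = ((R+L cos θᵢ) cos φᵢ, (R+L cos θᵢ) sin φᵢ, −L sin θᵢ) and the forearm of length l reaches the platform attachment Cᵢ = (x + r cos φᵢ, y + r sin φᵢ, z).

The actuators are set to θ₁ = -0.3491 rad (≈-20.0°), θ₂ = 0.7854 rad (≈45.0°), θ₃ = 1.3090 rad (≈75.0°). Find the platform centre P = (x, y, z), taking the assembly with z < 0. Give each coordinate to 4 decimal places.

(0.0892, 0.0477, -0.1368)

O1 = (0.2910·cos0.0°, 0.2910·sin0.0°, 0.0513) = (0.2910, 0.0000, 0.0513)
φ2=120.0°: virtual centre (-0.1280, 0.2218, -0.1061), radius l
O3 = (0.1888·cos240.0°, 0.1888·sin240.0°, -0.1449) = (-0.0944, -0.1635, -0.1449)
eliminate P² terms by subtracting sphere 1 from 2 and 3
plane₁₂: -0.8380x+0.4435y+-0.3147z = -0.0105
Cramer: x(z) = 0.0276-0.4497z;  y(z) = 0.0286-0.1400z
quadratic in z: (1.2218)z²+(0.1262)z+(-0.0056)=0, √Δ=0.2082 → z ∈ {-0.1368, 0.0335}; z = -0.1368 (taking z<0)
x = 0.0892, y = 0.0477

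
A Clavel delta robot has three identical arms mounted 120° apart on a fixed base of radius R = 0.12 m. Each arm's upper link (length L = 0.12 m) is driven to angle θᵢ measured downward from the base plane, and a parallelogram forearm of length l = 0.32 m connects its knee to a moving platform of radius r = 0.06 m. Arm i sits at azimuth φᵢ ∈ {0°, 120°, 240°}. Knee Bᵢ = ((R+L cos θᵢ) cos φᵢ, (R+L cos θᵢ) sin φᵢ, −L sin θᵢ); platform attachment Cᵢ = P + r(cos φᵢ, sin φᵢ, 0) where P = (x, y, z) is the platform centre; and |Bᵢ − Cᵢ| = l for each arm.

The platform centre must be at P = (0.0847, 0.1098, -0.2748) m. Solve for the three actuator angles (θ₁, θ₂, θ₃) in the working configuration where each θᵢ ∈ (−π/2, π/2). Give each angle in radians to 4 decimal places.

rotate P by −φ1: (0.0847, 0.1098, -0.2748)
  A cos θ + B sin θ = C:  -0.0247·cos θ + -0.2748·sin θ = -0.0008
  θ1 = atan2(B,A) + arccos(C/0.2759) = -0.0869
φ2=120.0° → target in arm frame (0.0527, -0.1283)
  e−x'=0.0073;  (l²−L²−(e−x')²−y'²−z²)/2L = -0.0167
  θ2 = atan2(B,A) + arccos(C/0.2749) = 0.0873
φ3=240.0° → target in arm frame (-0.1374, 0.0185)
  A=0.1974, B=-0.2748, C=(l²−L²−A²−y'²−z²)/(2L)=-0.1118
  γ=atan2(-0.2748,0.1974)=-0.9478;  ψ=arccos(-0.3305)=1.9076;  θ3=γ+ψ≈0.9598

θ₁ = -0.0869, θ₂ = 0.0873, θ₃ = 0.9598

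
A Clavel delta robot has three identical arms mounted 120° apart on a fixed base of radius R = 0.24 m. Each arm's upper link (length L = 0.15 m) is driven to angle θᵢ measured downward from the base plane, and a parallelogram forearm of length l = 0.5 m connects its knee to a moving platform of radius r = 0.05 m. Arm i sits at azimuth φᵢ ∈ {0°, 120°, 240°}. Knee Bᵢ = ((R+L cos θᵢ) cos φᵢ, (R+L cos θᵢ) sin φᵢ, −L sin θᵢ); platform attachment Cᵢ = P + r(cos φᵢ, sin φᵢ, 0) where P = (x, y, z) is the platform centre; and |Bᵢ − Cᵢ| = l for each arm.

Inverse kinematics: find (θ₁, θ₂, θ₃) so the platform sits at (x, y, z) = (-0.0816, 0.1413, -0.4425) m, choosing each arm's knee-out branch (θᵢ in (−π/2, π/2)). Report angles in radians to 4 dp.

rotate P by −φ1: (-0.0816, 0.1413, -0.4425)
  e−x'=0.2716;  (l²−L²−(e−x')²−y'²−z²)/2L = -0.2068
  θ1 = atan2(B,A) + arccos(C/0.5192) = 0.9601
rotate P by −φ2: (0.1632, 0.0000, -0.4425)
  e−x'=0.0268;  (l²−L²−(e−x')²−y'²−z²)/2L = 0.1032
  γ=atan2(-0.4425,0.0268)=-1.5102;  ψ=arccos(0.2329)=1.3357;  θ2=γ+ψ≈-0.1745
φ3=240.0° → target in arm frame (-0.0816, -0.1413)
  e−x'=0.2716;  (l²−L²−(e−x')²−y'²−z²)/2L = -0.2068
  γ=atan2(-0.4425,0.2716)=-1.0204;  ψ=arccos(-0.3982)=1.9804;  θ3=γ+ψ≈0.9600

θ₁ = 0.9601, θ₂ = -0.1745, θ₃ = 0.9600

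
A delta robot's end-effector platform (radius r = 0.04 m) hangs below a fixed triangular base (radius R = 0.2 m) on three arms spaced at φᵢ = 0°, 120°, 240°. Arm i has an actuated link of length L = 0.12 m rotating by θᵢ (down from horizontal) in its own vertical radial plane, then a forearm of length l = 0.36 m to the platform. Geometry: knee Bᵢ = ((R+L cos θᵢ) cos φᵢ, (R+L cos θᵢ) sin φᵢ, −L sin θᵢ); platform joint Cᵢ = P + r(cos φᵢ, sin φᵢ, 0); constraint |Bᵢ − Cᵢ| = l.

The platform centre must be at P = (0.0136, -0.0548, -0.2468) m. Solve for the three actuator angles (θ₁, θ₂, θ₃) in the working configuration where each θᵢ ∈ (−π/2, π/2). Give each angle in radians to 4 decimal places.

φ1=0.0° → target in arm frame (0.0136, -0.0548)
  A=0.1464, B=-0.2468, C=(l²−L²−A²−y'²−z²)/(2L)=0.1244
  √(A²+B²)=0.2870;  θ1 = -1.0354+1.1224 ≈ 0.0870
φ2=120.0° → target in arm frame (-0.0543, 0.0156)
  e−x'=0.2143;  (l²−L²−(e−x')²−y'²−z²)/2L = 0.0339
  θ2 = atan2(B,A) + arccos(C/0.3268) = 0.6110
rotate P by −φ3: (0.0407, 0.0392, -0.2468)
  A cos θ + B sin θ = C:  0.1193·cos θ + -0.2468·sin θ = 0.1605
  √(A²+B²)=0.2741;  θ3 = -1.1204+0.9455 ≈ -0.1749

θ₁ = 0.0870, θ₂ = 0.6110, θ₃ = -0.1749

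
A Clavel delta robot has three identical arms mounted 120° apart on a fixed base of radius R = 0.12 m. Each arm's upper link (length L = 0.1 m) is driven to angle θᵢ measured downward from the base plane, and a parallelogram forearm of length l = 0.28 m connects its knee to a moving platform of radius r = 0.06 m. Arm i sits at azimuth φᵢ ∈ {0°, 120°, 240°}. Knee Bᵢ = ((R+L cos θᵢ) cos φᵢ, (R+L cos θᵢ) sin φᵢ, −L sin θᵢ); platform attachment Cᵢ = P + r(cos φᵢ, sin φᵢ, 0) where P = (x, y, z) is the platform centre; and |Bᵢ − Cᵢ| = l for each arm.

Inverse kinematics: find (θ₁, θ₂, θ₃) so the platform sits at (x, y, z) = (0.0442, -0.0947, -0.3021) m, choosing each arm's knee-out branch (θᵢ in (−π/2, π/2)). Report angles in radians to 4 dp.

θ₁ = 0.6112, θ₂ = 1.3093, θ₃ = 0.5236

arm 1 (φ=0.0°): x'=0.0442, y'=-0.0947
  A=0.0158, B=-0.3021, C=(l²−L²−A²−y'²−z²)/(2L)=-0.1604
  θ1 = atan2(B,A) + arccos(C/0.3025) = 0.6112
arm 2 (φ=120.0°): x'=-0.1041, y'=0.0091
  A=0.1641, B=-0.3021, C=(l²−L²−A²−y'²−z²)/(2L)=-0.2494
  θ2 = atan2(B,A) + arccos(C/0.3438) = 1.3093
rotate P by −φ3: (0.0599, 0.0856, -0.3021)
  A=0.0001, B=-0.3021, C=(l²−L²−A²−y'²−z²)/(2L)=-0.1510
  γ=atan2(-0.3021,0.0001)=-1.5705;  ψ=arccos(-0.4998)=2.0941;  θ3=γ+ψ≈0.5236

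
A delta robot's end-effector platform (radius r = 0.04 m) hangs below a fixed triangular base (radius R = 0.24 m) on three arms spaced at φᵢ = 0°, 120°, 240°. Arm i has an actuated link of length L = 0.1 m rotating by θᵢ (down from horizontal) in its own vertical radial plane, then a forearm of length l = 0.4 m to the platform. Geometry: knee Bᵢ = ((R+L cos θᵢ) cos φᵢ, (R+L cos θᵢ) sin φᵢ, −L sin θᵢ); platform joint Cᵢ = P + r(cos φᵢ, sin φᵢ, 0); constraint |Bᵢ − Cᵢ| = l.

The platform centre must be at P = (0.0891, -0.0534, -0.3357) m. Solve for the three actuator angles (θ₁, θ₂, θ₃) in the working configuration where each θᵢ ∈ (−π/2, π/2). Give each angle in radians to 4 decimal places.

θ₁ = 0.0004, θ₂ = 1.3090, θ₃ = 0.6985

rotate P by −φ1: (0.0891, -0.0534, -0.3357)
  A cos θ + B sin θ = C:  0.1109·cos θ + -0.3357·sin θ = 0.1108
  θ1 = atan2(B,A) + arccos(C/0.3535) = 0.0004
rotate P by −φ2: (-0.0908, -0.0505, -0.3357)
  e−x'=0.2908;  (l²−L²−(e−x')²−y'²−z²)/2L = -0.2490
  γ=atan2(-0.3357,0.2908)=-0.8570;  ψ=arccos(-0.5607)=2.1660;  θ2=γ+ψ≈1.3090
arm 3 (φ=240.0°): x'=0.0017, y'=0.1039
  A=0.1983, B=-0.3357, C=(l²−L²−A²−y'²−z²)/(2L)=-0.0640
  γ=atan2(-0.3357,0.1983)=-1.0372;  ψ=arccos(-0.1642)=1.7358;  θ3=γ+ψ≈0.6985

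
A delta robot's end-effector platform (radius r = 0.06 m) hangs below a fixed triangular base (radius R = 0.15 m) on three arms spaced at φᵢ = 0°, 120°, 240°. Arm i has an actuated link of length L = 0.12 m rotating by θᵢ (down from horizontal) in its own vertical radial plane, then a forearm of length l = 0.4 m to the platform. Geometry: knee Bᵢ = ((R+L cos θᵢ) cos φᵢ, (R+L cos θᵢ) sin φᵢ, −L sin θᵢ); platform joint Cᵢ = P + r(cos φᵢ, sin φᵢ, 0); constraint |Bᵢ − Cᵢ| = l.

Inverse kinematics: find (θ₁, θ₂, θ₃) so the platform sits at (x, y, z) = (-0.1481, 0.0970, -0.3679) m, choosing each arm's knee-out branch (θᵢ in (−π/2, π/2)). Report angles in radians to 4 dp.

θ₁ = 1.1342, θ₂ = -0.1746, θ₃ = 0.6108

rotate P by −φ1: (-0.1481, 0.0970, -0.3679)
  A=0.2381, B=-0.3679, C=(l²−L²−A²−y'²−z²)/(2L)=-0.2327
  γ=atan2(-0.3679,0.2381)=-0.9964;  ψ=arccos(-0.5310)=2.1306;  θ1=γ+ψ≈1.1342
rotate P by −φ2: (0.1581, 0.0798, -0.3679)
  A=-0.0681, B=-0.3679, C=(l²−L²−A²−y'²−z²)/(2L)=-0.0031
  γ=atan2(-0.3679,-0.0681)=-1.7537;  ψ=arccos(-0.0083)=1.5791;  θ2=γ+ψ≈-0.1746
φ3=240.0° → target in arm frame (-0.0100, -0.1768)
  e−x'=0.1000;  (l²−L²−(e−x')²−y'²−z²)/2L = -0.1291
  θ3 = atan2(B,A) + arccos(C/0.3812) = 0.6108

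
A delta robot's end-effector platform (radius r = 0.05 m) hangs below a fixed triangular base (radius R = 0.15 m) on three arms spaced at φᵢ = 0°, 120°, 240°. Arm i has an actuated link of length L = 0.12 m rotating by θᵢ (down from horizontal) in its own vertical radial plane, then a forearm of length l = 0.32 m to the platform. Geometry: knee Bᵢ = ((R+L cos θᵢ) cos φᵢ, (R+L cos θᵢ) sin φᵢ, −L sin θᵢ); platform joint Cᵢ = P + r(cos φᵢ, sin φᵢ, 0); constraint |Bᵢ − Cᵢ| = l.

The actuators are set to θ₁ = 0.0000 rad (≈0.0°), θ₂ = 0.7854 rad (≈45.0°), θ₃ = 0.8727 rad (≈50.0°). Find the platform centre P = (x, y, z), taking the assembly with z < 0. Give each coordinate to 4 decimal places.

(0.0967, 0.0103, -0.2951)

φ1=0.0°: virtual centre (0.2200, 0.0000, 0.0000), radius l
φ2=120.0°: virtual centre (-0.0924, 0.1601, -0.0849), radius l
O3 = (0.1771·cos240.0°, 0.1771·sin240.0°, -0.0919) = (-0.0886, -0.1534, -0.0919)
|O₂|²−|O₁|² = -0.0070;  |O₃|²−|O₁|² = -0.0086
plane₁₂: -0.6249x+0.3202y+-0.1697z = -0.0070
det = 0.3893;  x = 0.0126+-0.2850z,  y = 0.0026+-0.0261z
quadratic in z: (1.0819)z²+(0.1181)z+(-0.0594)=0, √Δ=0.5205 → z ∈ {-0.2951, 0.1860}; z = -0.2951 (taking z<0)
x = 0.0967, y = 0.0103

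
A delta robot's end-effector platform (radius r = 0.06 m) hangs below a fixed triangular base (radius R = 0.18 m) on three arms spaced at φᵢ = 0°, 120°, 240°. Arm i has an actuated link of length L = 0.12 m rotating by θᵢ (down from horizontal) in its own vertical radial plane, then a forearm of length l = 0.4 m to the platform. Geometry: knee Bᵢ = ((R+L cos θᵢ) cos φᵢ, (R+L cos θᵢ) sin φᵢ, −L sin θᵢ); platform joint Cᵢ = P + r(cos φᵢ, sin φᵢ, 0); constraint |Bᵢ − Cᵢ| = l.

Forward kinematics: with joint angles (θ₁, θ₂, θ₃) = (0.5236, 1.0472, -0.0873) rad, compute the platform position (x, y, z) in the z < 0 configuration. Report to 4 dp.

arm 1 at φ=0.0°: (R−r)+L cos θ1 = 0.2239;  S1 = (0.2239, 0.0000, -0.0600)
arm 2 at φ=120.0°: (R−r)+L cos θ2 = 0.1800;  S2 = (-0.0900, 0.1559, -0.1039)
arm 3 at φ=240.0°: (R−r)+L cos θ3 = 0.2395;  S3 = (-0.1198, -0.2075, 0.0105)
subtract pairs → two planes through P
linear system: -0.6278x+0.3118y = -0.0105−-0.0878z; -0.6874x+-0.4149y = 0.0037−0.1409z
det = 0.4748;  x = 0.0068+0.0158z,  y = -0.0202+0.3135z
quadratic in z: (1.0985)z²+(0.1005)z+(-0.1088)=0, √Δ=0.6988 → z ∈ {-0.3638, 0.2723}; z = -0.3638 (taking z<0)
x = 0.0010, y = -0.1343

(0.0010, -0.1343, -0.3638)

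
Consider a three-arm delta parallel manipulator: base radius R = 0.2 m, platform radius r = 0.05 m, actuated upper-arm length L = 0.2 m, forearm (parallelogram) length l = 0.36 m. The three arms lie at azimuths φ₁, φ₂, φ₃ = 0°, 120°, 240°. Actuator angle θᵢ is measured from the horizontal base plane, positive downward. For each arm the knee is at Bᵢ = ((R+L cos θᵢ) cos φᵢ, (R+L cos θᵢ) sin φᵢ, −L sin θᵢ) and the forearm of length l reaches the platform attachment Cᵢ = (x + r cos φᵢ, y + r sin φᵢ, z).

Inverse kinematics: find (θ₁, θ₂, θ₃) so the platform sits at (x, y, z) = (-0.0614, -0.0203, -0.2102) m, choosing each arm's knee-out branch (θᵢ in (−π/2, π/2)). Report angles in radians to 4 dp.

rotate P by −φ1: (-0.0614, -0.0203, -0.2102)
  e−x'=0.2114;  (l²−L²−(e−x')²−y'²−z²)/2L = 0.0008
  γ=atan2(-0.2102,0.2114)=-0.7826;  ψ=arccos(0.0026)=1.5682;  θ1=γ+ψ≈0.7856
arm 2 (φ=120.0°): x'=0.0131, y'=0.0633
  e−x'=0.1369;  (l²−L²−(e−x')²−y'²−z²)/2L = 0.0567
  θ2 = atan2(B,A) + arccos(C/0.2508) = 0.3493
arm 3 (φ=240.0°): x'=0.0483, y'=-0.0430
  A cos θ + B sin θ = C:  0.1017·cos θ + -0.2102·sin θ = 0.0830
  γ=atan2(-0.2102,0.1017)=-1.1201;  ψ=arccos(0.3556)=1.2072;  θ3=γ+ψ≈0.0871

θ₁ = 0.7856, θ₂ = 0.3493, θ₃ = 0.0871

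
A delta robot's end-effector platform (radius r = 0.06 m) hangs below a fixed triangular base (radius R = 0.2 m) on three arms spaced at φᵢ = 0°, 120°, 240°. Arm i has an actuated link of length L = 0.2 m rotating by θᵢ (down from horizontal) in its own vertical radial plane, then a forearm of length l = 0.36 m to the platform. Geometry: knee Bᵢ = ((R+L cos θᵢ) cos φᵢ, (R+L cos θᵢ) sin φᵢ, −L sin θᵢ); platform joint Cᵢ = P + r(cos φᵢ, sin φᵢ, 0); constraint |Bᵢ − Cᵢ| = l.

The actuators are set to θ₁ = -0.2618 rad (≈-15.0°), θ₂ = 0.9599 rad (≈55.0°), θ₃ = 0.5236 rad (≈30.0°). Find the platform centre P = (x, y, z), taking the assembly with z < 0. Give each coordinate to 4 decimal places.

φ1=0.0°: virtual centre (0.3332, 0.0000, 0.0518), radius l
φ2=120.0°: virtual centre (-0.1274, 0.2206, -0.1638), radius l
arm 3 at φ=240.0°: e+L cos θ3 = 0.3132;  S3 = (-0.1566, -0.2712, -0.1000)
subtract pairs → two planes through P
[-0.9211 0.4412 -0.4312]·P = -0.0220;  [-0.9796 -0.5425 -0.3035]·P = -0.0056
det = 0.9319;  x = 0.0154+-0.3947z,  y = -0.0176+0.1532z
into |P−S₁|² = l²: 1.1793z² + 0.1419z + -0.0256 = 0;  Δ = 0.1411;  z = -0.2195 or 0.0991 → z<0 root = -0.2195
x = 0.1021, y = -0.0512

(0.1021, -0.0512, -0.2195)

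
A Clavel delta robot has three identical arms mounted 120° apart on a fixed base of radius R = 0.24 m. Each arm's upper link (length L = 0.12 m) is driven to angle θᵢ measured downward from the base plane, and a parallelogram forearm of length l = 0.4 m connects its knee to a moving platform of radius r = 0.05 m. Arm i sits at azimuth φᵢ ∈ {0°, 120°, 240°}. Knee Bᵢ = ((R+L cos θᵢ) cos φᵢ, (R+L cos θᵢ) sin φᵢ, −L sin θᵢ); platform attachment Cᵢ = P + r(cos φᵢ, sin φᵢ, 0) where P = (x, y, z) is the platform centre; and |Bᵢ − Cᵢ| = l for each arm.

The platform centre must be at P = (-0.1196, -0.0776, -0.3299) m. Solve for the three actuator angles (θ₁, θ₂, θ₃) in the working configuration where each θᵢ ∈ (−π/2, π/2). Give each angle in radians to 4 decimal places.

θ₁ = 1.3967, θ₂ = 0.7853, θ₃ = -0.1740

arm 1 (φ=0.0°): x'=-0.1196, y'=-0.0776
  e−x'=0.3096;  (l²−L²−(e−x')²−y'²−z²)/2L = -0.2713
  γ=atan2(-0.3299,0.3096)=-0.8171;  ψ=arccos(-0.5996)=2.2138;  θ1=γ+ψ≈1.3967
rotate P by −φ2: (-0.0074, 0.1424, -0.3299)
  e−x'=0.1974;  (l²−L²−(e−x')²−y'²−z²)/2L = -0.0936
  θ2 = atan2(B,A) + arccos(C/0.3845) = 0.7853
arm 3 (φ=240.0°): x'=0.1270, y'=-0.0648
  A cos θ + B sin θ = C:  0.0630·cos θ + -0.3299·sin θ = 0.1192
  √(A²+B²)=0.3359;  θ3 = -1.3821+1.2081 ≈ -0.1740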